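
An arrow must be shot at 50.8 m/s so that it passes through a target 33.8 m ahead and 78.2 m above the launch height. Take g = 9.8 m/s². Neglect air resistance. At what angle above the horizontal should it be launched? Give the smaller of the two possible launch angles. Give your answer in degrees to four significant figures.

71.14°

Trajectory: y = x tanθ − g x² (1 + tan²θ)/(2v₀²). With x = 33.8, y = 78.2, v₀ = 50.8, g = 9.80:
2.169 tan²θ − 33.8 tanθ + (80.37) = 0.
tanθ = [33.8 ± √(33.8² − 4 × 2.169 × (80.37))] / (2 × 2.169) = (33.8 ± 21.10) / 4.338, giving tanθ = 2.928 or 12.65.
θ = 71.14° or 85.48°; the smaller is 71.14°.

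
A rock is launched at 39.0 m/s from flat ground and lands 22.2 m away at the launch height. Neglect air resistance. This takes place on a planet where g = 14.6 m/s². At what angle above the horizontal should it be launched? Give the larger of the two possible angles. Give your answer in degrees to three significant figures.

From R = (v₀²/g) sin 2θ: sin 2θ = 14.6 × 22.2 / 1521.0 = 0.2131.
2θ = 12.30° or 180° − 12.30° = 167.7°, so θ = 6.152° or 83.85°.
The larger angle is 83.85°.

83.8°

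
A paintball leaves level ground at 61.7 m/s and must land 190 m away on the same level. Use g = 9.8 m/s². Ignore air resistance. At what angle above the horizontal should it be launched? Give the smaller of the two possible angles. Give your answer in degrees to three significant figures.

From R = (v₀²/g) sin 2θ: sin 2θ = 9.80 × 190 / 3806.9 = 0.4891.
2θ = 29.28° or 180° − 29.28° = 150.7°, so θ = 14.64° or 75.36°.
The smaller angle is 14.64°.

14.6°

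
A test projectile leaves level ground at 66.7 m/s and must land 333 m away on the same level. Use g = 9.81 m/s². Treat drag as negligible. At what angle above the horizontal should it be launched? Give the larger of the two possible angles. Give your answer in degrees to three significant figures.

R = v₀² sin 2θ / g gives sin 2θ = gR/v₀² = 9.81·333/66.7² = 0.7343.
2θ = 47.25° or 180° − 47.25° = 132.8°, so θ = 23.62° or 66.38°.
The larger angle is 66.38°.

66.4°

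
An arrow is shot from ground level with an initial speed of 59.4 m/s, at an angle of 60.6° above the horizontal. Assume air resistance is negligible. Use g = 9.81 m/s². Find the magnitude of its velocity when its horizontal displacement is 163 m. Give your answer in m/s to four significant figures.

Resolve: vₓ = 59.40 cos 60.6° = 29.16 m/s and v_y0 = 59.40 sin 60.6° = 51.75 m/s.
Time to reach x = 163 m: t = x/vₓ = 163/29.16 = 5.590 s.
Vertical velocity there: v_y = v_y0 − g t = 51.75 − 9.81 × 5.590 = −3.087 m/s.
Speed: √(vₓ² + v_y²) = √(29.16² + 3.087²) = 29.32 m/s.

29.32 m/s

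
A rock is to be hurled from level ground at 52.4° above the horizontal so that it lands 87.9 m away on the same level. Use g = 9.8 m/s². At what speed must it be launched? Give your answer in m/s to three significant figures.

On level ground R = v₀² sin 2θ / g ⇒ v₀ = √(gR / sin 2θ).
v₀ = √(9.80 × 87.9 / sin 104.8°) = √(861.4 / 0.9668) = √890.98 = 29.85 m/s.

29.8 m/s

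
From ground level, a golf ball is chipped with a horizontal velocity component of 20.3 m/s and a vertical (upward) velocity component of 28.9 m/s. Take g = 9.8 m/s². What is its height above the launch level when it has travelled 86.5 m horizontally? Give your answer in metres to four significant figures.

x = vₓ t ⇒ t = 86.5/20.30 = 4.261 s.
Height: y = v_y0 t − ½ g t² = 28.90 × 4.261 − 4.900 × 4.261² = 123.1 − 88.97 = 34.18 m.

34.18 m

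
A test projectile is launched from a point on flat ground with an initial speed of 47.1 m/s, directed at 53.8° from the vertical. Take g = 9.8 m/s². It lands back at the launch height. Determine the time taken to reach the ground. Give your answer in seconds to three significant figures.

Horizontal component vₓ = 47.10 sin 53.8° = 38.01 m/s; vertical v_y0 = 47.10 cos 53.8° = 27.82 m/s.
Time of flight on level ground: T = 2 v_y0 / g = 2 × 27.82 / 9.80 = 5.677 s.

5.68 s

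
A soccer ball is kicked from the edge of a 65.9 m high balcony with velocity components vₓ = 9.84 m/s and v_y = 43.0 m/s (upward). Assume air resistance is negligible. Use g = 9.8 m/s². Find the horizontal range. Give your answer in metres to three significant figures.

Vertical motion (up positive, ground at y = 0): 4.900 t² − (43.00) t − 65.9 = 0, so t = (43.00 + √(43.00² + 2·9.80·65.9)) / 9.80 = (43.00 + 56.04) / 9.80 = 10.11 s.
Horizontal distance: R = vₓ t = 9.840 × 10.11 = 99.45 m.

99.4 m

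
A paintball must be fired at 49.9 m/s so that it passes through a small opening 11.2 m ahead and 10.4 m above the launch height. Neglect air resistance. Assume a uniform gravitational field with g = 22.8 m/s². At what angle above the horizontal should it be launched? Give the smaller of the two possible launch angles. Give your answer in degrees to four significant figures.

Trajectory: y = x tanθ − g x² (1 + tan²θ)/(2v₀²). With x = 11.2, y = 10.4, v₀ = 49.9, g = 22.8:
0.5743 tan²θ − 11.2 tanθ + (10.97) = 0.
tanθ = [11.2 ± √(11.2² − 4 × 0.5743 × (10.97))] / (2 × 0.5743) = (11.2 ± 10.01) / 1.149, giving tanθ = 1.035 or 18.47.
θ = 45.98° or 86.90°; the smaller is 45.98°.

45.98°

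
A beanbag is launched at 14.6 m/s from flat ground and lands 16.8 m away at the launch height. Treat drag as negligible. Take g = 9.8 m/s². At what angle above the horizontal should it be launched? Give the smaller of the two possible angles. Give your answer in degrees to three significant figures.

R = v₀² sin 2θ / g gives sin 2θ = gR/v₀² = 9.80·16.8/14.6² = 0.7724.
2θ = 50.57° or 180° − 50.57° = 129.4°, so θ = 25.28° or 64.72°.
The smaller angle is 25.28°.

25.3°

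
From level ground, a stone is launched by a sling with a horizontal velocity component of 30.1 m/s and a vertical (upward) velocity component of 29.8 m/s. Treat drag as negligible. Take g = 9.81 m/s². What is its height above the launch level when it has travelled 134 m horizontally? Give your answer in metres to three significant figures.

35.5 m

x = vₓ t ⇒ t = 134/30.10 = 4.452 s.
Height: y = v_y0 t − ½ g t² = 29.80 × 4.452 − 4.905 × 4.452² = 132.7 − 97.21 = 35.45 m.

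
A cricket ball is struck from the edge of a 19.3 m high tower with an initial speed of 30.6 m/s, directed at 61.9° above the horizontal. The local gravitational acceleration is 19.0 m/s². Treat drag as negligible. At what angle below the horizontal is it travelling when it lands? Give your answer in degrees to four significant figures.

Horizontal component vₓ = 30.60 cos 61.9° = 14.41 m/s; vertical v_y0 = 30.60 sin 61.9° = 26.99 m/s.
With up positive and y = 0 at the ground: y(t) = 19.3 + (26.99) t − 9.500 t². Setting y = 0 and taking the positive root: t = [26.99 + √(26.99² + 2·19.0·19.3)] / 19.0 = (26.99 + 38.24) / 19.0 = 3.433 s.
At impact: v_y = v_y0 − g t = −38.24 m/s; vₓ = 14.41 m/s.
Angle below horizontal: arctan(|v_y|/vₓ) = arctan(38.24/14.41) = 69.35°.

69.35°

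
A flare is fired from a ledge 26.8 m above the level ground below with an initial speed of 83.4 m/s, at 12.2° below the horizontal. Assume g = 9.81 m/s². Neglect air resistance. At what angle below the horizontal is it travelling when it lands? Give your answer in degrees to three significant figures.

19.5°

Horizontal component vₓ = 83.40 cos 12.2° = 81.52 m/s; vertical v_y0 = −17.62 m/s (downward).
With up positive and y = 0 at the ground: y(t) = 26.8 + (−17.62) t − 4.905 t². Setting y = 0 and taking the positive root: t = [−17.62 + √(17.62² + 2·9.81·26.8)] / 9.81 = (−17.62 + 28.92) / 9.81 = 1.152 s.
At impact: v_y = v_y0 − g t = −28.92 m/s; vₓ = 81.52 m/s.
Angle below horizontal: arctan(|v_y|/vₓ) = arctan(28.92/81.52) = 19.53°.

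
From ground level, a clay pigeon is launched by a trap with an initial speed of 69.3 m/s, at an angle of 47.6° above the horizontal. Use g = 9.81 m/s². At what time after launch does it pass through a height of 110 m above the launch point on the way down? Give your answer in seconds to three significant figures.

Horizontal component vₓ = 69.30 cos 47.6° = 46.73 m/s; vertical v_y0 = 69.30 sin 47.6° = 51.17 m/s.
Set y = v_y0 t − ½ g t² = 110: 4.905 t² − 51.17 t + 110 = 0.
t = [51.17 ± √(51.17² − 2·9.81·110)] / 9.81 = (51.17 ± 21.46) / 9.81, so t = 3.029 s or t = 7.405 s.
The descending-branch root is 7.405 s.

7.40 s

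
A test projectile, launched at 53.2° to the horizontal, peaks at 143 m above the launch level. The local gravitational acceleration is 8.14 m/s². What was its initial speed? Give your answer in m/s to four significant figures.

60.26 m/s

At the peak v_y = 0, so v_y0 = √(2gH) = √(2 × 8.14 × 143) = 48.25 m/s.
v_y0 = v₀ sin θ ⇒ v₀ = 48.25 / sin 53.2° = 60.26 m/s.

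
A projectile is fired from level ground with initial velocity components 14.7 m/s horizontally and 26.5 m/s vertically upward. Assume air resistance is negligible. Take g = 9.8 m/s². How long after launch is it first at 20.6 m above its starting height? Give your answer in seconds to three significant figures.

0.941 s

Set y = v_y0 t − ½ g t² = 20.6: 4.900 t² − 26.50 t + 20.6 = 0.
Quadratic formula: t = (26.50 ± √298.49) / 9.80 = (26.50 ± 17.28) / 9.80 → t = 0.9411 s or 4.467 s.
The first (ascending) time is 0.9411 s.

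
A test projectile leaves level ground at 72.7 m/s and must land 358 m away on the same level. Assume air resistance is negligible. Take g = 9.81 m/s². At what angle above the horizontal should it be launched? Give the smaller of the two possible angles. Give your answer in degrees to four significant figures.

20.82°

R = v₀² sin 2θ / g gives sin 2θ = gR/v₀² = 9.81·358/72.7² = 0.6645.
2θ = 41.64° or 180° − 41.64° = 138.4°, so θ = 20.82° or 69.18°.
The smaller angle is 20.82°.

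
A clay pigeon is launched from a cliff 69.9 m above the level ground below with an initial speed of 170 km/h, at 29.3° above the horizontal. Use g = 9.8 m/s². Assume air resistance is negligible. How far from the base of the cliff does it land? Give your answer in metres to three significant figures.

280 m

Convert: 170 km/h = 170/3.6 = 47.22 m/s.
vₓ = 47.22 cos 29.3° = 41.18 m/s; v_y0 = 47.22 sin 29.3° = 23.11 m/s.
The projectile lands when y = 69.9 + (23.11) t − ½·9.80·t² = 0. Positive root: t = (23.11 + √(23.11² + 2·9.80·69.9)) / 9.80 = (23.11 + 43.64) / 9.80 = 6.811 s.
Horizontal distance: R = vₓ t = 41.18 × 6.811 = 280.5 m.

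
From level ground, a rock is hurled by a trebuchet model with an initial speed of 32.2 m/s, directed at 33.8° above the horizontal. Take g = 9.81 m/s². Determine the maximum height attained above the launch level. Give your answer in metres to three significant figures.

vₓ = 32.20 cos 33.8° = 26.76 m/s; v_y0 = 32.20 sin 33.8° = 17.91 m/s.
At the apex v_y = 0, so H = v_y0²/(2g) = 17.91²/19.62 = 16.35 m.

16.4 m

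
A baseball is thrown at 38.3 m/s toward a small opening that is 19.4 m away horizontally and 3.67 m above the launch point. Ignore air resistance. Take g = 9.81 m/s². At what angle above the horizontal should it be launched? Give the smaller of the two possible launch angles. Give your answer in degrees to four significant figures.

14.49°

Trajectory: y = x tanθ − g x² (1 + tan²θ)/(2v₀²). With x = 19.4, y = 3.67, v₀ = 38.3, g = 9.81:
1.258 tan²θ − 19.4 tanθ + (4.928) = 0.
tanθ = [19.4 ± √(19.4² − 4 × 1.258 × (4.928))] / (2 × 1.258) = (19.4 ± 18.75) / 2.517, giving tanθ = 0.2584 or 15.16.
θ = 14.49° or 86.23°; the smaller is 14.49°.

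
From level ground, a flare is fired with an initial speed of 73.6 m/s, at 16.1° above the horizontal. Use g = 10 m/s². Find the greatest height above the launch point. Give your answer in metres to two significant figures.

Resolve: vₓ = 73.60 cos 16.1° = 70.71 m/s and v_y0 = 73.60 sin 16.1° = 20.41 m/s.
At the apex v_y = 0, so H = v_y0²/(2g) = 20.41²/20.00 = 20.83 m.

21 m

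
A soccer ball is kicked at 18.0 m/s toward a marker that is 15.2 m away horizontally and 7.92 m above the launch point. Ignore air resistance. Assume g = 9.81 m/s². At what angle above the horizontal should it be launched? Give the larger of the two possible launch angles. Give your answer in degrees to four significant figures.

Trajectory: y = x tanθ − g x² (1 + tan²θ)/(2v₀²). With x = 15.2, y = 7.92, v₀ = 18.0, g = 9.81:
3.498 tan²θ − 15.2 tanθ + (11.42) = 0.
tanθ = [15.2 ± √(15.2² − 4 × 3.498 × (11.42))] / (2 × 3.498) = (15.2 ± 8.444) / 6.995, giving tanθ = 0.9658 or 3.380.
θ = 44.00° or 73.52°; the larger is 73.52°.

73.52°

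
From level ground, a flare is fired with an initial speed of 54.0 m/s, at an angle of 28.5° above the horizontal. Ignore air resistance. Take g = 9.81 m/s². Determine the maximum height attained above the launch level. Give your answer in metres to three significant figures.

Components: vₓ = 54.00 cos 28.5° = 47.46 m/s, v_y0 = 54.00 sin 28.5° = 25.77 m/s.
Peak height H = v_y0² / (2g) = 663.92 / 19.62 = 33.84 m.

33.8 m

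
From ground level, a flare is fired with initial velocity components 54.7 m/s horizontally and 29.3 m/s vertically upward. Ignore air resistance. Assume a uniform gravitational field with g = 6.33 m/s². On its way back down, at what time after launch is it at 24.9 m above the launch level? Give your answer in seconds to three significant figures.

Height y(t) = 29.30 t − 3.165 t² = 24.9 gives 3.165 t² − 29.30 t + 24.9 = 0.
Quadratic formula: t = (29.30 ± √543.26) / 6.33 = (29.30 ± 23.31) / 6.33 → t = 0.9466 s or 8.311 s.
The descending-branch root is 8.311 s.

8.31 s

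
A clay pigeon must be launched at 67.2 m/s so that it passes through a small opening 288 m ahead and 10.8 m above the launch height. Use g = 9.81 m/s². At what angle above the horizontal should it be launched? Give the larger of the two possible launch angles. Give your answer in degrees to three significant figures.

70.3°

Trajectory: y = x tanθ − g x² (1 + tan²θ)/(2v₀²). With x = 288, y = 10.8, v₀ = 67.2, g = 9.81:
90.09 tan²θ − 288 tanθ + (100.9) = 0.
tanθ = [288 ± √(288² − 4 × 90.09 × (100.9))] / (2 × 90.09) = (288 ± 215.8) / 180.2, giving tanθ = 0.4005 or 2.796.
θ = 21.83° or 70.32°; the larger is 70.32°.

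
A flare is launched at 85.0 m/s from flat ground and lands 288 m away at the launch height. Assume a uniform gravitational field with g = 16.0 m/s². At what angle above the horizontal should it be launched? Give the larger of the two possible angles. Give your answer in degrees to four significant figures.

R = v₀² sin 2θ / g gives sin 2θ = gR/v₀² = 16.0·288/85.0² = 0.6378.
2θ = 39.63° or 180° − 39.63° = 140.4°, so θ = 19.81° or 70.19°.
The larger angle is 70.19°.

70.19°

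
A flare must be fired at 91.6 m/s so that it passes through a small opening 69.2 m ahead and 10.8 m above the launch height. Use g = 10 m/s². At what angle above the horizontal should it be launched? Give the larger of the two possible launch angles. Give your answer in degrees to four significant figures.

Trajectory: y = x tanθ − g x² (1 + tan²θ)/(2v₀²). With x = 69.2, y = 10.8, v₀ = 91.6, g = 10.0:
2.854 tan²θ − 69.2 tanθ + (13.65) = 0.
tanθ = [69.2 ± √(69.2² − 4 × 2.854 × (13.65))] / (2 × 2.854) = (69.2 ± 68.06) / 5.707, giving tanθ = 0.1989 or 24.05.
θ = 11.25° or 87.62°; the larger is 87.62°.

87.62°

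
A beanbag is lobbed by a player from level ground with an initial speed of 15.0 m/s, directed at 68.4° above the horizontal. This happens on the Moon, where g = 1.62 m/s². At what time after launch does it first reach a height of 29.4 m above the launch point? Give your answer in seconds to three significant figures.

Resolve: vₓ = 15.00 cos 68.4° = 5.522 m/s and v_y0 = 15.00 sin 68.4° = 13.95 m/s.
Set y = v_y0 t − ½ g t² = 29.4: 0.8100 t² − 13.95 t + 29.4 = 0.
Quadratic formula: t = (13.95 ± √99.253) / 1.62 = (13.95 ± 9.963) / 1.62 → t = 2.459 s or 14.76 s.
The first (ascending) time is 2.459 s.

2.46 s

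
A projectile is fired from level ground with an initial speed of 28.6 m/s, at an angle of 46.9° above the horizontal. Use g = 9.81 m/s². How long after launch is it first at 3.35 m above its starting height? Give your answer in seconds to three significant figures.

Resolve: vₓ = 28.60 cos 46.9° = 19.54 m/s and v_y0 = 28.60 sin 46.9° = 20.88 m/s.
Height y(t) = 20.88 t − 4.905 t² = 3.35 gives 4.905 t² − 20.88 t + 3.35 = 0.
t = [20.88 ± √(20.88² − 2·9.81·3.35)] / 9.81 = (20.88 ± 19.24) / 9.81, so t = 0.1670 s or t = 4.090 s.
The first (ascending) time is 0.1670 s.

0.167 s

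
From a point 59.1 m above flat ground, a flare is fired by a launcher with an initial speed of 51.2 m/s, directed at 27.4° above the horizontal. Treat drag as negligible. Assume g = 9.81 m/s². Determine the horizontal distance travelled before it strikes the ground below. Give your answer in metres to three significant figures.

vₓ = 51.20 cos 27.4° = 45.46 m/s; v_y0 = 51.20 sin 27.4° = 23.56 m/s.
With up positive and y = 0 at the ground: y(t) = 59.1 + (23.56) t − 4.905 t². Setting y = 0 and taking the positive root: t = [23.56 + √(23.56² + 2·9.81·59.1)] / 9.81 = (23.56 + 41.41) / 9.81 = 6.623 s.
Horizontal distance: R = vₓ t = 45.46 × 6.623 = 301.1 m.

301 m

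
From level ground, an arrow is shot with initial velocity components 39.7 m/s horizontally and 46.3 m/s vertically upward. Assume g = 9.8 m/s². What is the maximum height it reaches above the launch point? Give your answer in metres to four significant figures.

Peak height H = v_y0² / (2g) = 2143.7 / 19.60 = 109.4 m.

109.4 m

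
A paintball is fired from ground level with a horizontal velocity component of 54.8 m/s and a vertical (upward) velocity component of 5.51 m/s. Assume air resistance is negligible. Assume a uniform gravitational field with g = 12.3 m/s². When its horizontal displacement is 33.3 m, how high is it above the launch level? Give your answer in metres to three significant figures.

1.08 m

Time to reach x = 33.3 m: t = x/vₓ = 33.3/54.80 = 0.6077 s.
Height: y = v_y0 t − ½ g t² = 5.510 × 0.6077 − 6.150 × 0.6077² = 3.348 − 2.271 = 1.077 m.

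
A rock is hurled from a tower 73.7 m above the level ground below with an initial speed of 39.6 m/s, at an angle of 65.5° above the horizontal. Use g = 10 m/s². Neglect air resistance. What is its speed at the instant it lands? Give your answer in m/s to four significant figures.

Resolve: vₓ = 39.60 cos 65.5° = 16.42 m/s and v_y0 = 39.60 sin 65.5° = 36.03 m/s.
The projectile lands when y = 73.7 + (36.03) t − ½·10.0·t² = 0. Positive root: t = (36.03 + √(36.03² + 2·10.0·73.7)) / 10.0 = (36.03 + 52.65) / 10.0 = 8.869 s.
Vertical velocity at impact: v_y = v_y0 − g t = 36.03 − 10.0 × 8.869 = −52.65 m/s.
Speed: |v| = √(vₓ² + v_y²) = √(16.42² + 52.65²) = 55.16 m/s.

55.16 m/s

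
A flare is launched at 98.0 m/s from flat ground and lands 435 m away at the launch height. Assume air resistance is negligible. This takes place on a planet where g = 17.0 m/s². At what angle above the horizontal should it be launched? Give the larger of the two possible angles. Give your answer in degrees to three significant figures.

From R = (v₀²/g) sin 2θ: sin 2θ = 17.0 × 435 / 9604.0 = 0.7700.
2θ = 50.35° or 180° − 50.35° = 129.6°, so θ = 25.18° or 64.82°.
The larger angle is 64.82°.

64.8°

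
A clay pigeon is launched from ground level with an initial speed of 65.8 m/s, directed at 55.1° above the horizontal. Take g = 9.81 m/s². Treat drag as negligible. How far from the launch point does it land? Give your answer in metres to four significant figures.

Components: vₓ = 65.80 cos 55.1° = 37.65 m/s, v_y0 = 65.80 sin 55.1° = 53.97 m/s.
Flight time T = 2 v_y0 / g = 11.00 s.
Horizontal distance R = vₓ T = 37.65 × 11.00 = 414.2 m.

414.2 m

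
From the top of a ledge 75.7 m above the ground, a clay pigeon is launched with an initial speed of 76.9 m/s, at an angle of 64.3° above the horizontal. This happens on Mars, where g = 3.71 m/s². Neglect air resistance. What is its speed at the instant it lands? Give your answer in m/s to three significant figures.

80.5 m/s

Horizontal component vₓ = 76.90 cos 64.3° = 33.35 m/s; vertical v_y0 = 76.90 sin 64.3° = 69.29 m/s.
Vertical motion (up positive, ground at y = 0): 1.855 t² − (69.29) t − 75.7 = 0, so t = (69.29 + √(69.29² + 2·3.71·75.7)) / 3.71 = (69.29 + 73.23) / 3.71 = 38.42 s.
Vertical velocity at impact: v_y = v_y0 − g t = 69.29 − 3.71 × 38.42 = −73.23 m/s.
Speed: |v| = √(vₓ² + v_y²) = √(33.35² + 73.23²) = 80.47 m/s.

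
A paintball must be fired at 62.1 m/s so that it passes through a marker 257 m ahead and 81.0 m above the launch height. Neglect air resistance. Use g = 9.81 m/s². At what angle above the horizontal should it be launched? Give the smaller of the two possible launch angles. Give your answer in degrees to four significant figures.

42.52°

Trajectory: y = x tanθ − g x² (1 + tan²θ)/(2v₀²). With x = 257, y = 81.0, v₀ = 62.1, g = 9.81:
84.01 tan²θ − 257 tanθ + (165.0) = 0.
tanθ = [257 ± √(257² − 4 × 84.01 × (165.0))] / (2 × 84.01) = (257 ± 103.0) / 168.0, giving tanθ = 0.9168 or 2.142.
θ = 42.52° or 64.98°; the smaller is 42.52°.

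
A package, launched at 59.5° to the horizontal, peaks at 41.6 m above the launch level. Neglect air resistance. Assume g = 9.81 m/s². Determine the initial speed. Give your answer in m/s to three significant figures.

33.2 m/s

At the peak v_y = 0, so v_y0 = √(2gH) = √(2 × 9.81 × 41.6) = 28.57 m/s.
v_y0 = v₀ sin θ ⇒ v₀ = 28.57 / sin 59.5° = 33.16 m/s.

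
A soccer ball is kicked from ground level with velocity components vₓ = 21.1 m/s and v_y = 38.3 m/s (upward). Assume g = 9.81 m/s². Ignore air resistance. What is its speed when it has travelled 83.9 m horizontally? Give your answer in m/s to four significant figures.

21.11 m/s

Time to reach x = 83.9 m: t = x/vₓ = 83.9/21.10 = 3.976 s.
Vertical velocity there: v_y = v_y0 − g t = 38.30 − 9.81 × 3.976 = −0.7075 m/s.
Speed: √(vₓ² + v_y²) = √(21.10² + 0.7075²) = 21.11 m/s.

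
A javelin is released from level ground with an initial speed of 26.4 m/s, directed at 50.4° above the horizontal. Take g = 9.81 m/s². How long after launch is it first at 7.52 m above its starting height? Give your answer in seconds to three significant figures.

Horizontal component vₓ = 26.40 cos 50.4° = 16.83 m/s; vertical v_y0 = 26.40 sin 50.4° = 20.34 m/s.
Height y(t) = 20.34 t − 4.905 t² = 7.52 gives 4.905 t² − 20.34 t + 7.52 = 0.
Quadratic formula: t = (20.34 ± √266.24) / 9.81 = (20.34 ± 16.32) / 9.81 → t = 0.4103 s or 3.737 s.
The first (ascending) time is 0.4103 s.

0.410 s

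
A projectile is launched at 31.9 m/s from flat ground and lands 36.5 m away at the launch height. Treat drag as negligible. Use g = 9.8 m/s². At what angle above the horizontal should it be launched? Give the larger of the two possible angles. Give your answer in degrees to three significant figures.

Level-ground range R = v₀² sin(2θ)/g ⇒ sin(2θ) = gR/v₀² = 9.80 × 36.5 / 31.9² = 0.3515.
2θ = 20.58° or 180° − 20.58° = 159.4°, so θ = 10.29° or 79.71°.
The larger angle is 79.71°.

79.7°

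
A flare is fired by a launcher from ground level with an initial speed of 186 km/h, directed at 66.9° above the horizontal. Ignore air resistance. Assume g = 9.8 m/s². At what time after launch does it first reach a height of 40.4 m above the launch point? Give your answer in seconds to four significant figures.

Convert: 186 km/h = 186/3.6 = 51.67 m/s.
vₓ = 51.67 cos 66.9° = 20.27 m/s; v_y0 = 51.67 sin 66.9° = 47.52 m/s.
Require v_y0 t − ½ g t² = 40.4, i.e. 4.900 t² − 47.52 t + 40.4 = 0.
Quadratic formula: t = (47.52 ± √1466.7) / 9.80 = (47.52 ± 38.30) / 9.80 → t = 0.9415 s or 8.757 s.
The first (ascending) time is 0.9415 s.

0.9415 s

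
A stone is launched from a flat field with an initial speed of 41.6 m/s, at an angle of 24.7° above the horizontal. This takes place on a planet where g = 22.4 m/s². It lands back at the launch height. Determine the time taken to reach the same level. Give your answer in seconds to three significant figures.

1.55 s

Horizontal component vₓ = 41.60 cos 24.7° = 37.79 m/s; vertical v_y0 = 41.60 sin 24.7° = 17.38 m/s.
Time of flight on level ground: T = 2 v_y0 / g = 2 × 17.38 / 22.4 = 1.552 s.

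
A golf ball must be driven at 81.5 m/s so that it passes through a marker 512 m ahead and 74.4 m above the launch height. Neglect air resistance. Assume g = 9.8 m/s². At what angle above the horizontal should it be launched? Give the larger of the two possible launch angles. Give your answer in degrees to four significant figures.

Trajectory: y = x tanθ − g x² (1 + tan²θ)/(2v₀²). With x = 512, y = 74.4, v₀ = 81.5, g = 9.80:
193.4 tan²θ − 512 tanθ + (267.8) = 0.
tanθ = [512 ± √(512² − 4 × 193.4 × (267.8))] / (2 × 193.4) = (512 ± 234.5) / 386.8, giving tanθ = 0.7174 or 1.930.
θ = 35.66° or 62.61°; the larger is 62.61°.

62.61°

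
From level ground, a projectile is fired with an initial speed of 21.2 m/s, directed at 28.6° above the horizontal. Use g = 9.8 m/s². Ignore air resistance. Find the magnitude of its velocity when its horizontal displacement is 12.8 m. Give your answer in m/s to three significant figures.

Horizontal component vₓ = 21.20 cos 28.6° = 18.61 m/s; vertical v_y0 = 21.20 sin 28.6° = 10.15 m/s.
At x = 12.8 m, t = x/vₓ = 12.8/18.61 = 0.6877 s.
Vertical velocity there: v_y = v_y0 − g t = 10.15 − 9.80 × 0.6877 = 3.409 m/s.
Speed: √(vₓ² + v_y²) = √(18.61² + 3.409²) = 18.92 m/s.

18.9 m/s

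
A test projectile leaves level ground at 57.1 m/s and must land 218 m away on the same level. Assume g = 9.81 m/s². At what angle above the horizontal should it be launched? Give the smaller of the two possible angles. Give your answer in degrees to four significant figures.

Level-ground range R = v₀² sin(2θ)/g ⇒ sin(2θ) = gR/v₀² = 9.81 × 218 / 57.1² = 0.6559.
2θ = 40.99° or 180° − 40.99° = 139.0°, so θ = 20.49° or 69.51°.
The smaller angle is 20.49°.

20.49°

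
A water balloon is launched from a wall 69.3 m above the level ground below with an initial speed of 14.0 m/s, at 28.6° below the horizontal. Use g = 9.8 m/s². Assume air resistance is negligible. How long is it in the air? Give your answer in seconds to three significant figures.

3.14 s

vₓ = 14.00 cos 28.6° = 12.29 m/s; v_y0 = −6.702 m/s (downward).
The projectile lands when y = 69.3 + (−6.702) t − ½·9.80·t² = 0. Positive root: t = (−6.702 + √(6.702² + 2·9.80·69.3)) / 9.80 = (−6.702 + 37.46) / 9.80 = 3.139 s.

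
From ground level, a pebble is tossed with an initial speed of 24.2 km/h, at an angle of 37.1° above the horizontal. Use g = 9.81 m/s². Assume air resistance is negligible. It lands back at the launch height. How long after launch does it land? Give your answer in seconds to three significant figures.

Convert: 24.2 km/h = 24.2/3.6 = 6.722 m/s.
Components: vₓ = 6.722 cos 37.1° = 5.362 m/s, v_y0 = 6.722 sin 37.1° = 4.055 m/s.
It returns to y = 0 when t = 2 v_y0 / g = 2(4.055)/9.81 = 0.8267 s.

0.827 s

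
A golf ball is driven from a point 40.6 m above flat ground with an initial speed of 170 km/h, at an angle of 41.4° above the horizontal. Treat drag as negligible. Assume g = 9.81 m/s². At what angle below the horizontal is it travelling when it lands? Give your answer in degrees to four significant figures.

49.92°

Convert: 170 km/h = 170/3.6 = 47.22 m/s.
Components: vₓ = 47.22 cos 41.4° = 35.42 m/s, v_y0 = 47.22 sin 41.4° = 31.23 m/s.
With up positive and y = 0 at the ground: y(t) = 40.6 + (31.23) t − 4.905 t². Setting y = 0 and taking the positive root: t = [31.23 + √(31.23² + 2·9.81·40.6)] / 9.81 = (31.23 + 42.09) / 9.81 = 7.474 s.
At impact: v_y = v_y0 − g t = −42.09 m/s; vₓ = 35.42 m/s.
Angle below horizontal: arctan(|v_y|/vₓ) = arctan(42.09/35.42) = 49.92°.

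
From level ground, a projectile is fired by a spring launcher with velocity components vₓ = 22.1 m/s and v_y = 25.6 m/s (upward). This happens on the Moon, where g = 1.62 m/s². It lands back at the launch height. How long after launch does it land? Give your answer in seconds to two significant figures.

32 s

Landing at launch height ⇒ T = 2 v_y0 / g = 2 × 25.60 / 1.62 = 31.60 s.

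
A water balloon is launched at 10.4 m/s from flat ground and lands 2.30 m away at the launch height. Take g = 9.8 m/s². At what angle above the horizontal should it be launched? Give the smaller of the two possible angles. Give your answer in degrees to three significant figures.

6.01°

R = v₀² sin 2θ / g gives sin 2θ = gR/v₀² = 9.80·2.30/10.4² = 0.2084.
2θ = 12.03° or 180° − 12.03° = 168.0°, so θ = 6.014° or 83.99°.
The smaller angle is 6.014°.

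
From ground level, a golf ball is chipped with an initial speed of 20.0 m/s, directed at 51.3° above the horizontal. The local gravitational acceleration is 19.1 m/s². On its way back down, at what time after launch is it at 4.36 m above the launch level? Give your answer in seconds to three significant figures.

Resolve: vₓ = 20.00 cos 51.3° = 12.50 m/s and v_y0 = 20.00 sin 51.3° = 15.61 m/s.
Set y = v_y0 t − ½ g t² = 4.36: 9.550 t² − 15.61 t + 4.36 = 0.
t = [15.61 ± √(15.61² − 2·19.1·4.36)] / 19.1 = (15.61 ± 8.779) / 19.1, so t = 0.3576 s or t = 1.277 s.
The descending-branch root is 1.277 s.

1.28 s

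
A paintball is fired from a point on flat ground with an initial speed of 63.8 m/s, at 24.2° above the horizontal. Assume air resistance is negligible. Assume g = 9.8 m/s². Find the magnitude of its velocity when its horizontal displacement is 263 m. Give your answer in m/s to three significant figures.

61.0 m/s

Resolve: vₓ = 63.80 cos 24.2° = 58.19 m/s and v_y0 = 63.80 sin 24.2° = 26.15 m/s.
At x = 263 m, t = x/vₓ = 263/58.19 = 4.519 s.
Vertical velocity there: v_y = v_y0 − g t = 26.15 − 9.80 × 4.519 = −18.14 m/s.
Speed: √(vₓ² + v_y²) = √(58.19² + 18.14²) = 60.95 m/s.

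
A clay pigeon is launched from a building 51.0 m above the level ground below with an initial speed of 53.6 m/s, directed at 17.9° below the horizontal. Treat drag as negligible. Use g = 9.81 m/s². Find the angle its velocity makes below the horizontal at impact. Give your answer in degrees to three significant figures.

35.0°

Resolve: vₓ = 53.60 cos 17.9° = 51.01 m/s and v_y0 = −16.47 m/s (downward).
With up positive and y = 0 at the ground: y(t) = 51.0 + (−16.47) t − 4.905 t². Setting y = 0 and taking the positive root: t = [−16.47 + √(16.47² + 2·9.81·51.0)] / 9.81 = (−16.47 + 35.67) / 9.81 = 1.956 s.
At impact: v_y = v_y0 − g t = −35.67 m/s; vₓ = 51.01 m/s.
Angle below horizontal: arctan(|v_y|/vₓ) = arctan(35.67/51.01) = 34.96°.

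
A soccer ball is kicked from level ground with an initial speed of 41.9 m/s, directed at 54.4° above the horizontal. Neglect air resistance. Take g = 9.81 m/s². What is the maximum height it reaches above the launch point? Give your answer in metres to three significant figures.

Horizontal component vₓ = 41.90 cos 54.4° = 24.39 m/s; vertical v_y0 = 41.90 sin 54.4° = 34.07 m/s.
Peak height H = v_y0² / (2g) = 1160.7 / 19.62 = 59.16 m.

59.2 m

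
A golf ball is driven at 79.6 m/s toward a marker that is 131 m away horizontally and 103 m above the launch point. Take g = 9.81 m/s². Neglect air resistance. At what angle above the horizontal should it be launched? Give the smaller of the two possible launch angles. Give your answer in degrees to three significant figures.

44.6°

Trajectory: y = x tanθ − g x² (1 + tan²θ)/(2v₀²). With x = 131, y = 103, v₀ = 79.6, g = 9.81:
13.28 tan²θ − 131 tanθ + (116.3) = 0.
tanθ = [131 ± √(131² − 4 × 13.28 × (116.3))] / (2 × 13.28) = (131 ± 104.8) / 26.57, giving tanθ = 0.9863 or 8.875.
θ = 44.61° or 83.57°; the smaller is 44.61°.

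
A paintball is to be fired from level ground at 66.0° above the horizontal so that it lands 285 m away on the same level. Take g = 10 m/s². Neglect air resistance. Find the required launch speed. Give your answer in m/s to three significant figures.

61.9 m/s

From R = (v₀² / g) sin 2θ: v₀ = √(gR / sin 2θ).
v₀ = √(10.0 × 285 / sin 132.0°) = √(2850 / 0.7431) = √3835.1 = 61.93 m/s.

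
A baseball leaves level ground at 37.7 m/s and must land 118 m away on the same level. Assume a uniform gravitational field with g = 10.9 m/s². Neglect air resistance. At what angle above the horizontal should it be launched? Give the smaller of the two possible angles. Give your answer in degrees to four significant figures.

R = v₀² sin 2θ / g gives sin 2θ = gR/v₀² = 10.9·118/37.7² = 0.9050.
2θ = 64.82° or 180° − 64.82° = 115.2°, so θ = 32.41° or 57.59°.
The smaller angle is 32.41°.

32.41°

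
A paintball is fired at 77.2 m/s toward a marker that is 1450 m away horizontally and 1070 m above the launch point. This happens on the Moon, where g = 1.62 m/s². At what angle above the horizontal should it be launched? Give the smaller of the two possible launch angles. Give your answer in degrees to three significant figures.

Trajectory: y = x tanθ − g x² (1 + tan²θ)/(2v₀²). With x = 1450, y = 1070, v₀ = 77.2, g = 1.62:
285.8 tan²θ − 1450 tanθ + (1356) = 0.
tanθ = [1450 ± √(1450² − 4 × 285.8 × (1356))] / (2 × 285.8) = (1450 ± 743.6) / 571.5, giving tanθ = 1.236 or 3.838.
θ = 51.03° or 75.40°; the smaller is 51.03°.

51.0°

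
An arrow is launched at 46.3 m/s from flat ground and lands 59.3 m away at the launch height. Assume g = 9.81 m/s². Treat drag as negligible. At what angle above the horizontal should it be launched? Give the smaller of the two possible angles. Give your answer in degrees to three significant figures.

7.87°

R = v₀² sin 2θ / g gives sin 2θ = gR/v₀² = 9.81·59.3/46.3² = 0.2714.
2θ = 15.75° or 180° − 15.75° = 164.3°, so θ = 7.873° or 82.13°.
The smaller angle is 7.873°.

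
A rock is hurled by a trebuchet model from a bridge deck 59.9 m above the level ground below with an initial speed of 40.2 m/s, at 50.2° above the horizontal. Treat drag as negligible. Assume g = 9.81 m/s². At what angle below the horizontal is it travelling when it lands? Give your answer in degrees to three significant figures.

60.9°

Horizontal component vₓ = 40.20 cos 50.2° = 25.73 m/s; vertical v_y0 = 40.20 sin 50.2° = 30.88 m/s.
The projectile lands when y = 59.9 + (30.88) t − ½·9.81·t² = 0. Positive root: t = (30.88 + √(30.88² + 2·9.81·59.9)) / 9.81 = (30.88 + 46.14) / 9.81 = 7.852 s.
At impact: v_y = v_y0 − g t = −46.14 m/s; vₓ = 25.73 m/s.
Angle below horizontal: arctan(|v_y|/vₓ) = arctan(46.14/25.73) = 60.85°.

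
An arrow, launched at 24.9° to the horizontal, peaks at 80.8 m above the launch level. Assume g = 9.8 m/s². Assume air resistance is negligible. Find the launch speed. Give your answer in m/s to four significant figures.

94.52 m/s

At the peak v_y = 0, so v_y0 = √(2gH) = √(2 × 9.80 × 80.8) = 39.80 m/s.
v_y0 = v₀ sin θ ⇒ v₀ = 39.80 / sin 24.9° = 94.52 m/s.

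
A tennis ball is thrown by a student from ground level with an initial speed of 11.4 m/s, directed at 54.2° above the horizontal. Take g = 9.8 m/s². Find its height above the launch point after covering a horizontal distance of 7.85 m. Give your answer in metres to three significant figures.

4.09 m

vₓ = 11.40 cos 54.2° = 6.669 m/s; v_y0 = 11.40 sin 54.2° = 9.246 m/s.
At x = 7.85 m, t = x/vₓ = 7.85/6.669 = 1.177 s.
Height: y = v_y0 t − ½ g t² = 9.246 × 1.177 − 4.900 × 1.177² = 10.88 − 6.790 = 4.094 m.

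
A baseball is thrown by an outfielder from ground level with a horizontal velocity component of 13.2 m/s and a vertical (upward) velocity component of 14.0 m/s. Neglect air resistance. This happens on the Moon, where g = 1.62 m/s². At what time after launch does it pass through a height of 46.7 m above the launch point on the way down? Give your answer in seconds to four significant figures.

12.77 s

Height y(t) = 14.00 t − 0.8100 t² = 46.7 gives 0.8100 t² − 14.00 t + 46.7 = 0.
Quadratic formula: t = (14.00 ± √44.692) / 1.62 = (14.00 ± 6.685) / 1.62 → t = 4.515 s or 12.77 s.
The descending-branch root is 12.77 s.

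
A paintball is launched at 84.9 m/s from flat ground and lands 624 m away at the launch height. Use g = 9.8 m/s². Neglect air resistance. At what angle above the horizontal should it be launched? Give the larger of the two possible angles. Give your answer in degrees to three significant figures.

61.0°

R = v₀² sin 2θ / g gives sin 2θ = gR/v₀² = 9.80·624/84.9² = 0.8484.
2θ = 58.04° or 180° − 58.04° = 122.0°, so θ = 29.02° or 60.98°.
The larger angle is 60.98°.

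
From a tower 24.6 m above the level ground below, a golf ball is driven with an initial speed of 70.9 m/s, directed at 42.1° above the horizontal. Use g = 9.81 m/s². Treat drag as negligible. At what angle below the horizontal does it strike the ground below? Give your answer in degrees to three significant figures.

vₓ = 70.90 cos 42.1° = 52.61 m/s; v_y0 = 70.90 sin 42.1° = 47.53 m/s.
Vertical motion (up positive, ground at y = 0): 4.905 t² − (47.53) t − 24.6 = 0, so t = (47.53 + √(47.53² + 2·9.81·24.6)) / 9.81 = (47.53 + 52.36) / 9.81 = 10.18 s.
At impact: v_y = v_y0 − g t = −52.36 m/s; vₓ = 52.61 m/s.
Angle below horizontal: arctan(|v_y|/vₓ) = arctan(52.36/52.61) = 44.87°.

44.9°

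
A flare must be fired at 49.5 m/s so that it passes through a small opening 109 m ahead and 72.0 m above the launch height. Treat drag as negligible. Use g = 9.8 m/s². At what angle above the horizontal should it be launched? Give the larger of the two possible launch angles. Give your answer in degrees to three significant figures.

Trajectory: y = x tanθ − g x² (1 + tan²θ)/(2v₀²). With x = 109, y = 72.0, v₀ = 49.5, g = 9.80:
23.76 tan²θ − 109 tanθ + (95.76) = 0.
tanθ = [109 ± √(109² − 4 × 23.76 × (95.76))] / (2 × 23.76) = (109 ± 52.73) / 47.52, giving tanθ = 1.184 or 3.403.
θ = 49.82° or 73.63°; the larger is 73.63°.

73.6°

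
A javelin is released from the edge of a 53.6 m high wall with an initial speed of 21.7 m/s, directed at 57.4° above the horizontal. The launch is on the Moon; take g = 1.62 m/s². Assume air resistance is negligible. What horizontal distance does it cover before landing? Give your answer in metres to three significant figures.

295 m

vₓ = 21.70 cos 57.4° = 11.69 m/s; v_y0 = 21.70 sin 57.4° = 18.28 m/s.
The projectile lands when y = 53.6 + (18.28) t − ½·1.62·t² = 0. Positive root: t = (18.28 + √(18.28² + 2·1.62·53.6)) / 1.62 = (18.28 + 22.54) / 1.62 = 25.20 s.
Horizontal distance: R = vₓ t = 11.69 × 25.20 = 294.6 m.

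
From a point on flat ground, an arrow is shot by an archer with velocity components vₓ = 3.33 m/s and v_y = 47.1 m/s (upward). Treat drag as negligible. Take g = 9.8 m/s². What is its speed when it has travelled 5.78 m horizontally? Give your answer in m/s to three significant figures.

x = vₓ t ⇒ t = 5.78/3.330 = 1.736 s.
Vertical velocity there: v_y = v_y0 − g t = 47.10 − 9.80 × 1.736 = 30.09 m/s.
Speed: √(vₓ² + v_y²) = √(3.330² + 30.09²) = 30.27 m/s.

30.3 m/s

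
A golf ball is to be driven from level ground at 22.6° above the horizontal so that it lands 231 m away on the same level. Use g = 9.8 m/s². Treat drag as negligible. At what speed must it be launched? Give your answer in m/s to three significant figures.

On level ground R = v₀² sin 2θ / g ⇒ v₀ = √(gR / sin 2θ).
v₀ = √(9.80 × 231 / sin 45.20°) = √(2264 / 0.7096) = √3190.4 = 56.48 m/s.

56.5 m/s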